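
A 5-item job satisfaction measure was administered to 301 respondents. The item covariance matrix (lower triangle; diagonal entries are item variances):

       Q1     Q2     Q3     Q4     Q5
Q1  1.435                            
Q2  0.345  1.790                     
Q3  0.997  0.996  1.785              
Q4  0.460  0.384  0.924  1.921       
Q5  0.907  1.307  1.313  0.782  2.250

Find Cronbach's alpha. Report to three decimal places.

Cronbach's alpha = 0.809

Σσᵢ² = 1.435 + 1.790 + 1.785 + 1.921 + 2.250 = 9.181
Σ_{i<j} σ_ij = 8.415
σ²_T = 9.181 + 2 × 8.415 = 26.011
α = (k/(k−1))·(1 − Σσᵢ²/σ²_T) = (5/4)·(1 − 9.181/26.011) = 0.809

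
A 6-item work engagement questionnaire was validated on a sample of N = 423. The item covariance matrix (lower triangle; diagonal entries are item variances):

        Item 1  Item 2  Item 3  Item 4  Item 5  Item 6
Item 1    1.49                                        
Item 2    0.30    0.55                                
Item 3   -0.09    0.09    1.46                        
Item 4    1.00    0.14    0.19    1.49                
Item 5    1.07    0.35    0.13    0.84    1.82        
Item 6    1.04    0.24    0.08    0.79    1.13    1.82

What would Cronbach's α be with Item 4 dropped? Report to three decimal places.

α = 0.686

Remaining items: Item 1, Item 2, Item 3, Item 5, Item 6 (k = 5).
Σσ²ᵢ = 1.49 + 0.55 + 1.46 + 1.82 + 1.82 = 7.14
total variance = 7.14 + 2 × 4.34 = 15.82
α (item deleted) = (5/4)·(1 − 7.14/15.82) = 0.686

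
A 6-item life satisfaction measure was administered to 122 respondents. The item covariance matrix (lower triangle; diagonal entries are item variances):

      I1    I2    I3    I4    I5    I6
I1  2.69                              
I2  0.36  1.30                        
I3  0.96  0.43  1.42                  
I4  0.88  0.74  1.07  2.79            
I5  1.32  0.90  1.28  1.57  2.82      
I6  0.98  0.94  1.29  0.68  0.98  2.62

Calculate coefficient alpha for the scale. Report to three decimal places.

coefficient alpha = 0.814

Σσ²ᵢ = 2.69 + 1.30 + 1.42 + 2.79 + 2.82 + 2.62 = 13.64
Sum of off-diagonal covariances = 14.38
total variance = 13.64 + 2 × 14.38 = 42.40
α = (k/(k−1))·(1 − Σσ²ᵢ/total variance) = (6/5)·(1 − 13.64/42.40) = 0.814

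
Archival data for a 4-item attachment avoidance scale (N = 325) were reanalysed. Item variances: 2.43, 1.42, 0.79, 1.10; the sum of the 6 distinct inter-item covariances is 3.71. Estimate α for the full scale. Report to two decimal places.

α = 0.75

sum of item variances = 2.43 + 1.42 + 0.79 + 1.10 = 5.74
Sum of distinct covariances = 3.71
total variance = sum of item variances + 2·Σcov = 5.74 + 2 × 3.71 = 13.16
α = (4/3)·(1 − 5.74/13.16) = 0.75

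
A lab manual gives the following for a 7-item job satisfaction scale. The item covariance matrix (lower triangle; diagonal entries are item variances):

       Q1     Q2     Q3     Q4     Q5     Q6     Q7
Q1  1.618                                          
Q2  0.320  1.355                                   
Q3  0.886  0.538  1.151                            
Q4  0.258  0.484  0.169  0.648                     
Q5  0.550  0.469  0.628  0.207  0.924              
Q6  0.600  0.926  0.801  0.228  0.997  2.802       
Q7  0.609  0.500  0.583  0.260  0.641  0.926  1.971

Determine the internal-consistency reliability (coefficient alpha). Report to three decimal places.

coefficient alpha = 0.803

Σσ²ᵢ = 1.618 + 1.355 + 1.151 + 0.648 + 0.924 + 2.802 + 1.971 = 10.469
Sum of the distinct covariances = 11.580
total variance = 10.469 + 2 × 11.580 = 33.629
α = (k/(k−1))·(1 − Σσ²ᵢ/total variance) = (7/6)·(1 − 10.469/33.629) = 0.803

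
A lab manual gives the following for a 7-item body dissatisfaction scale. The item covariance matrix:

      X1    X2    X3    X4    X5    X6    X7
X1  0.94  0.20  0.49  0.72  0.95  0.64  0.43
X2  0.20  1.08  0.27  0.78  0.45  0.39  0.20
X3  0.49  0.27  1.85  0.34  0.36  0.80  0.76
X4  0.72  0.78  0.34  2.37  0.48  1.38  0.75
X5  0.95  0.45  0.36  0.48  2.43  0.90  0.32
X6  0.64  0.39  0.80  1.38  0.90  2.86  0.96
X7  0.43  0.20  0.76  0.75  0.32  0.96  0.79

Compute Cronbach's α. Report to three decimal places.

Cronbach's α = 0.783

Σσ²ᵢ = 0.94 + 1.08 + 1.85 + 2.37 + 2.43 + 2.86 + 0.79 = 12.32
Sum of off-diagonal covariances = 12.57
σ²_T = 12.32 + 2 × 12.57 = 37.46
α = (k/(k−1))·(1 − Σσ²ᵢ/σ²_T) = (7/6)·(1 − 12.32/37.46) = 0.783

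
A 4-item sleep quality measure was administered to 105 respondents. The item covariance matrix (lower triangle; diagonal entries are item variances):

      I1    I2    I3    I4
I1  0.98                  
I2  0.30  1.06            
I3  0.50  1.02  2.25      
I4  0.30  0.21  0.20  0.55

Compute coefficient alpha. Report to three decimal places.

α = 0.681

Σσᵢ² = 0.98 + 1.06 + 2.25 + 0.55 = 4.84
Sum of the distinct covariances = 2.53
total variance = 4.84 + 2 × 2.53 = 9.90
α = (k/(k−1))·(1 − Σσᵢ²/total variance) = (4/3)·(1 − 4.84/9.90) = 0.681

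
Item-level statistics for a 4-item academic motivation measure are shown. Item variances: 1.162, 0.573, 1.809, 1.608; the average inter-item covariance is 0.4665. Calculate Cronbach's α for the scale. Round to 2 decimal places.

ΣVar(i) = 1.162 + 0.573 + 1.809 + 1.608 = 5.152
Sum of the 6 distinct covariances = 6 × 0.4665 = 2.7990
Var(T) = ΣVar(i) + 2·Σcov = 5.152 + 2 × 2.7990 = 10.7500
α = (4/3)·(1 − 5.152/10.7500) = 0.69

Cronbach's α = 0.69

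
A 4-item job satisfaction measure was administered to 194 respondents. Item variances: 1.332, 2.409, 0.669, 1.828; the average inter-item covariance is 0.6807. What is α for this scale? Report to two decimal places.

α = 0.76

Σσ²ᵢ = 1.332 + 2.409 + 0.669 + 1.828 = 6.238
Sum of the 6 distinct covariances = 6 × 0.6807 = 4.0842
σ²_total = Σσ²ᵢ + 2·Σcov = 6.238 + 2 × 4.0842 = 14.4064
α = (4/3)·(1 − 6.238/14.4064) = 0.76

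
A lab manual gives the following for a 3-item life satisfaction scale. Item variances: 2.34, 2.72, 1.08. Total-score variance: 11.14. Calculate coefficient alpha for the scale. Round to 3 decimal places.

Σσᵢ² = 2.34 + 2.72 + 1.08 = 6.14
α = (k/(k−1))·(1 − Σσᵢ²/σ²_total) = (3/2)·(1 − 6.14/11.14) = 0.673

α = 0.673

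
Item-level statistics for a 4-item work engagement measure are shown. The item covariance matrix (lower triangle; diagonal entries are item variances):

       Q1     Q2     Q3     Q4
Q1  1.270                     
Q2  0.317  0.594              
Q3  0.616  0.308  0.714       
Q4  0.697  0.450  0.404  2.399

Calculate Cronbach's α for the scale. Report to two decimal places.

α = 0.70

Σσ²ᵢ = 1.270 + 0.594 + 0.714 + 2.399 = 4.977
Sum of off-diagonal covariances = 2.792
σ²_total = 4.977 + 2 × 2.792 = 10.561
α = (k/(k−1))·(1 − Σσ²ᵢ/σ²_total) = (4/3)·(1 − 4.977/10.561) = 0.70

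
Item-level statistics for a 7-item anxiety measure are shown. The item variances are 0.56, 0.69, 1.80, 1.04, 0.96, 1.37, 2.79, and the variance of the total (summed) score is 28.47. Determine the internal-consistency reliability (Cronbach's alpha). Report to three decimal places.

Σσᵢ² = 0.56 + 0.69 + 1.80 + 1.04 + 0.96 + 1.37 + 2.79 = 9.21
α = (k/(k−1))·(1 − Σσᵢ²/σ²_total) = (7/6)·(1 − 9.21/28.47) = 0.789

Cronbach's alpha = 0.789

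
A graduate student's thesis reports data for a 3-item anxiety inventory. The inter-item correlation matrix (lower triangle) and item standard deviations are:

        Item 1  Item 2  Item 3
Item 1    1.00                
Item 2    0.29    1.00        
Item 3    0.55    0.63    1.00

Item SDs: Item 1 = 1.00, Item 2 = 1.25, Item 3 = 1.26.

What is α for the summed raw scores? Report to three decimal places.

α = 0.745

Σσ²ᵢ = 1.00² + 1.25² + 1.26² = 4.1501
Covariances σ_ij = r_ij · s_i · s_j:
  σ(Item 1,Item 2) = 0.29 × 1.00 × 1.25 = 0.3625
  σ(Item 1,Item 3) = 0.55 × 1.00 × 1.26 = 0.6930
  σ(Item 2,Item 3) = 0.63 × 1.25 × 1.26 = 0.9922
σ²_T = Σσ²ᵢ + 2·Σσ_ij = 4.1501 + 2 × 2.0477 = 8.2455
α = (3/2)·(1 − 4.1501/8.2455) = 0.745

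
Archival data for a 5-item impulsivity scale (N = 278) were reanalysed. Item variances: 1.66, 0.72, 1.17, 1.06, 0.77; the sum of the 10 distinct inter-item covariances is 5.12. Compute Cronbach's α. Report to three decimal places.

α = 0.819

ΣVar(i) = 1.66 + 0.72 + 1.17 + 1.06 + 0.77 = 5.38
Sum of distinct covariances = 5.12
σ²_T = ΣVar(i) + 2·Σcov = 5.38 + 2 × 5.12 = 15.62
α = (5/4)·(1 − 5.38/15.62) = 0.819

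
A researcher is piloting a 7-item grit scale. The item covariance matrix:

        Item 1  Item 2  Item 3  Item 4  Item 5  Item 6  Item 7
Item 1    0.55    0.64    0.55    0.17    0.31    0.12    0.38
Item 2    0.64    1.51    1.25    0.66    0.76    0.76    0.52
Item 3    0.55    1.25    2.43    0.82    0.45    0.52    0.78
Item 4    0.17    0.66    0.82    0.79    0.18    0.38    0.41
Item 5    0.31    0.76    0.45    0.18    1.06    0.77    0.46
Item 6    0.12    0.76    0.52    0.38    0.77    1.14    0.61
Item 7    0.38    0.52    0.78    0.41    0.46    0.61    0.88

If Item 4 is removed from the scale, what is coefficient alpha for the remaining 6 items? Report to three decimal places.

coefficient alpha = 0.841

Remaining items: Item 1, Item 2, Item 3, Item 5, Item 6, Item 7 (k = 6).
ΣVar(i) = 0.55 + 1.51 + 2.43 + 1.06 + 1.14 + 0.88 = 7.57
σ²_T = 7.57 + 2 × 8.88 = 25.33
α (item deleted) = (6/5)·(1 − 7.57/25.33) = 0.841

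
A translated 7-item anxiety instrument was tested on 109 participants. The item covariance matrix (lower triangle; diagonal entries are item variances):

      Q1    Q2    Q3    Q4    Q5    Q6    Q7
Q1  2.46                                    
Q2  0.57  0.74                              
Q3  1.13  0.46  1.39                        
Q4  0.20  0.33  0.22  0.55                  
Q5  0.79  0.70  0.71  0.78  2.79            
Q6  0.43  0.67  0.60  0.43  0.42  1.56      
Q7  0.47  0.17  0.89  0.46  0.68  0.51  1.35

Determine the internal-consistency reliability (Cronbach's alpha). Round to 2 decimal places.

sum of item variances = 2.46 + 0.74 + 1.39 + 0.55 + 2.79 + 1.56 + 1.35 = 10.84
Σ_{i<j} σ_ij = 11.62
σ²_T = 10.84 + 2 × 11.62 = 34.08
α = (k/(k−1))·(1 − sum of item variances/σ²_T) = (7/6)·(1 − 10.84/34.08) = 0.80

α = 0.80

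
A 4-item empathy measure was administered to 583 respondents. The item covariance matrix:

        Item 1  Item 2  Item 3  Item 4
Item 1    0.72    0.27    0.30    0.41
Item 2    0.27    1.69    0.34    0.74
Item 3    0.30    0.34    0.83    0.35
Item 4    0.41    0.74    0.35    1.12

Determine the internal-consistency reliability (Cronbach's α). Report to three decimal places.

Σσ²ᵢ = 0.72 + 1.69 + 0.83 + 1.12 = 4.36
Σ_{i<j} σ_ij = 2.41
σ²_T = 4.36 + 2 × 2.41 = 9.18
α = (k/(k−1))·(1 − Σσ²ᵢ/σ²_T) = (4/3)·(1 − 4.36/9.18) = 0.700

α = 0.700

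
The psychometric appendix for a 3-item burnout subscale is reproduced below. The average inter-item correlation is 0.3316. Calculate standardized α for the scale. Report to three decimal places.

Standardized α = k·r̄ / (1 + (k−1)·r̄) = 3 × 0.3316 / (1 + 2 × 0.3316)
  = 0.9948 / 1.6632 = 0.598

α = 0.598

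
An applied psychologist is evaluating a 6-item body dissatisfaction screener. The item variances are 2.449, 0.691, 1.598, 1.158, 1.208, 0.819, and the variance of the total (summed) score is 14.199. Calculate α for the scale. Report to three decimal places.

α = 0.530

Σσ²ᵢ = 2.449 + 0.691 + 1.598 + 1.158 + 1.208 + 0.819 = 7.923
α = (k/(k−1))·(1 − Σσ²ᵢ/σ²_total) = (6/5)·(1 − 7.923/14.199) = 0.530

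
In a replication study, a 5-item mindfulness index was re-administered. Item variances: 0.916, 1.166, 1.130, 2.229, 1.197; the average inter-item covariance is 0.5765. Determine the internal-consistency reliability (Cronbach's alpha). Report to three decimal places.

Σσᵢ² = 0.916 + 1.166 + 1.130 + 2.229 + 1.197 = 6.638
Sum of the 10 distinct covariances = 10 × 0.5765 = 5.7650
total variance = Σσᵢ² + 2·Σcov = 6.638 + 2 × 5.7650 = 18.1680
α = (5/4)·(1 − 6.638/18.1680) = 0.793

Cronbach's alpha = 0.793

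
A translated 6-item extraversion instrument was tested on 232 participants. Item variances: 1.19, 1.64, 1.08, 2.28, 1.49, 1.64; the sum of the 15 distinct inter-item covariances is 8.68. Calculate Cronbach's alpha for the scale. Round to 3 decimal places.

Cronbach's alpha = 0.781

sum of item variances = 1.19 + 1.64 + 1.08 + 2.28 + 1.49 + 1.64 = 9.32
Sum of distinct covariances = 8.68
total variance = sum of item variances + 2·Σcov = 9.32 + 2 × 8.68 = 26.68
α = (6/5)·(1 − 9.32/26.68) = 0.781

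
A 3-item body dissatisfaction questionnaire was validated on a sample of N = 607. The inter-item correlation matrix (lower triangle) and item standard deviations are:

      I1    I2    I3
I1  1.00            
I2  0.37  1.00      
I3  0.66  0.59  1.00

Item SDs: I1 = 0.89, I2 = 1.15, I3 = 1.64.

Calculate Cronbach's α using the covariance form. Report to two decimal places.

Σσ²ᵢ = 0.89² + 1.15² + 1.64² = 4.8042
Covariances σ_ij = r_ij · s_i · s_j:
  σ(I1,I2) = 0.37 × 0.89 × 1.15 = 0.3787
  σ(I1,I3) = 0.66 × 0.89 × 1.64 = 0.9633
  σ(I2,I3) = 0.59 × 1.15 × 1.64 = 1.1127
σ²_T = Σσ²ᵢ + 2·Σσ_ij = 4.8042 + 2 × 2.4547 = 9.7136
α = (3/2)·(1 − 4.8042/9.7136) = 0.76

Cronbach's α = 0.76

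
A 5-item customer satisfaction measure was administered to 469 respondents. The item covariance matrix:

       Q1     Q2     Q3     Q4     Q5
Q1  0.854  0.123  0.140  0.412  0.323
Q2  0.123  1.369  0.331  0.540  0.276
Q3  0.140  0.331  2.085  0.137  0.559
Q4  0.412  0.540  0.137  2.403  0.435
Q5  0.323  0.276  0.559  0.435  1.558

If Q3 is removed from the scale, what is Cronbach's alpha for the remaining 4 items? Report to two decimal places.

Remaining items: Q1, Q2, Q4, Q5 (k = 4).
Σσ²ᵢ = 0.854 + 1.369 + 2.403 + 1.558 = 6.184
σ²_T = 6.184 + 2 × 2.109 = 10.402
α (item deleted) = (4/3)·(1 − 6.184/10.402) = 0.54

Cronbach's alpha = 0.54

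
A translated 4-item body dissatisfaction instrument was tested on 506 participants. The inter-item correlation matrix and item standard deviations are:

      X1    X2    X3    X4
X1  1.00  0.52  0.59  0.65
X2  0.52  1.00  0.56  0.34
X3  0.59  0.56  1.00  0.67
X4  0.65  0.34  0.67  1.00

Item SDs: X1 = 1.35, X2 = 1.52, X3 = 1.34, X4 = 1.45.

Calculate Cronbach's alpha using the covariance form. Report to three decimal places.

Σσ²ᵢ = 1.35² + 1.52² + 1.34² + 1.45² = 8.0310
Covariances σ_ij = r_ij · s_i · s_j:
  σ(X1,X2) = 0.52 × 1.35 × 1.52 = 1.0670
  σ(X1,X3) = 0.59 × 1.35 × 1.34 = 1.0673
  σ(X1,X4) = 0.65 × 1.35 × 1.45 = 1.2724
  σ(X2,X3) = 0.56 × 1.52 × 1.34 = 1.1406
  σ(X2,X4) = 0.34 × 1.52 × 1.45 = 0.7494
  σ(X3,X4) = 0.67 × 1.34 × 1.45 = 1.3018
σ²_T = Σσ²ᵢ + 2·Σσ_ij = 8.0310 + 2 × 6.5985 = 21.2280
α = (4/3)·(1 − 8.0310/21.2280) = 0.829

Cronbach's alpha = 0.829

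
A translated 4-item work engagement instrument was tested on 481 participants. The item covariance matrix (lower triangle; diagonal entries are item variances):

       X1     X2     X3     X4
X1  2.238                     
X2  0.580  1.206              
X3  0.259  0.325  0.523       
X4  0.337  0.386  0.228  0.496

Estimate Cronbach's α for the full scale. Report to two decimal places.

Cronbach's α = 0.65

ΣVar(i) = 2.238 + 1.206 + 0.523 + 0.496 = 4.463
Σ_{i<j} σ_ij = 2.115
total variance = 4.463 + 2 × 2.115 = 8.693
α = (k/(k−1))·(1 − ΣVar(i)/total variance) = (4/3)·(1 − 4.463/8.693) = 0.65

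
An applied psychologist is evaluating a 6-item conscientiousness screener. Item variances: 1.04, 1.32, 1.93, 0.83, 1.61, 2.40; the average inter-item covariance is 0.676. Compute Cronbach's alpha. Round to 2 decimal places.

Cronbach's alpha = 0.83

ΣVar(i) = 1.04 + 1.32 + 1.93 + 0.83 + 1.61 + 2.40 = 9.13
Sum of the 15 distinct covariances = 15 × 0.676 = 10.140
total variance = ΣVar(i) + 2·Σcov = 9.13 + 2 × 10.140 = 29.410
α = (6/5)·(1 − 9.13/29.410) = 0.83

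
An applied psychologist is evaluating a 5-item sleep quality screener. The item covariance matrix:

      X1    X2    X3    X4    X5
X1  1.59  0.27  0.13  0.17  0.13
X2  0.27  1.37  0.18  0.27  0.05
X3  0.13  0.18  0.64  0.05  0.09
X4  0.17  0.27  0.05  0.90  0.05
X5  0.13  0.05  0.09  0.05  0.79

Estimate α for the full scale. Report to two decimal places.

α = 0.43

Σσᵢ² = 1.59 + 1.37 + 0.64 + 0.90 + 0.79 = 5.29
Sum of the distinct covariances = 1.39
total variance = 5.29 + 2 × 1.39 = 8.07
α = (k/(k−1))·(1 − Σσᵢ²/total variance) = (5/4)·(1 − 5.29/8.07) = 0.43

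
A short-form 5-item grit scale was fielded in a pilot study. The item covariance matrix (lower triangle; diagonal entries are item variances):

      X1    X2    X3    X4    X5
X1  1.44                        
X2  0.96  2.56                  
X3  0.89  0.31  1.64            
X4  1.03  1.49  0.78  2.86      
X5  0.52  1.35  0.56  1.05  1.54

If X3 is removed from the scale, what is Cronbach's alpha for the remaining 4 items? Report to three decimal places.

Cronbach's alpha = 0.805

Remaining items: X1, X2, X4, X5 (k = 4).
ΣVar(i) = 1.44 + 2.56 + 2.86 + 1.54 = 8.40
σ²_T = 8.40 + 2 × 6.40 = 21.20
α (item deleted) = (4/3)·(1 − 8.40/21.20) = 0.805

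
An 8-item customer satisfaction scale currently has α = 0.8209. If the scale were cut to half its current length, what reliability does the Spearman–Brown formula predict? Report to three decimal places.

predicted reliability = 0.696

Length factor m = 1/2
α' = m·α / (1 − (1−m)·α)
   = 1/2 × 0.8209 / (1 − (1 − 1/2) × 0.8209)
   = 0.4104 / 0.5896 = 0.696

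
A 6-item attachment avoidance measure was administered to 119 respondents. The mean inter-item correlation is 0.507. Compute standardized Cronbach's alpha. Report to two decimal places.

standardized Cronbach's alpha = 0.86

Standardized α = k·r̄ / (1 + (k−1)·r̄) = 6 × 0.507 / (1 + 5 × 0.507)
  = 3.0420 / 3.5350 = 0.86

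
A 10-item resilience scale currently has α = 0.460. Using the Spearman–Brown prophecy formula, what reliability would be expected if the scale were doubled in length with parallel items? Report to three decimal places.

predicted reliability = 0.630

Length factor m = 2
α' = m·α / (1 + (m−1)·α)
   = 2 × 0.460 / (1 + (2 − 1) × 0.460)
   = 0.9200 / 1.4600 = 0.630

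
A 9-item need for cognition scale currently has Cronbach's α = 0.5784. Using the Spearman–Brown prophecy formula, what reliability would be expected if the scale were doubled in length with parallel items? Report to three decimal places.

Length factor m = 2
α' = m·α / (1 + (m−1)·α)
   = 2 × 0.5784 / (1 + (2 − 1) × 0.5784)
   = 1.1568 / 1.5784 = 0.733

predicted reliability = 0.733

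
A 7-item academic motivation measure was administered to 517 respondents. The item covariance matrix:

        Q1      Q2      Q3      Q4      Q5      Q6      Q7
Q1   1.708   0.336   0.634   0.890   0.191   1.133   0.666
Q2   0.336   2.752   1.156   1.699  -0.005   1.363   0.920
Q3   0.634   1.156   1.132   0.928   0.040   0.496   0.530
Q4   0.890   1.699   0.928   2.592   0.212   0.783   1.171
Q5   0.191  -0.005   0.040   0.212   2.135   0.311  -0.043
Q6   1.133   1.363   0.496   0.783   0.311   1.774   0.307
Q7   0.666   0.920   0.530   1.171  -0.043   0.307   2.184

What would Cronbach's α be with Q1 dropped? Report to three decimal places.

Cronbach's α = 0.733

Remaining items: Q2, Q3, Q4, Q5, Q6, Q7 (k = 6).
Σσ²ᵢ = 2.752 + 1.132 + 2.592 + 2.135 + 1.774 + 2.184 = 12.569
Var(T) = 12.569 + 2 × 9.868 = 32.305
α (item deleted) = (6/5)·(1 − 12.569/32.305) = 0.733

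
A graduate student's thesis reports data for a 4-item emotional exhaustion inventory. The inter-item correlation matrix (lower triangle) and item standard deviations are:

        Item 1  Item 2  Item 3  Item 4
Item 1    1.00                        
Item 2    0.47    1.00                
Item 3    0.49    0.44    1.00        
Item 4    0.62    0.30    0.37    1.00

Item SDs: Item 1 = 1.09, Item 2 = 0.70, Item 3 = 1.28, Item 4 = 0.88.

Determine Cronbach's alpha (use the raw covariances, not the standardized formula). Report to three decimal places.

Σσ²ᵢ = 1.09² + 0.70² + 1.28² + 0.88² = 4.0909
Covariances σ_ij = r_ij · s_i · s_j:
  σ(Item 1,Item 2) = 0.47 × 1.09 × 0.70 = 0.3586
  σ(Item 1,Item 3) = 0.49 × 1.09 × 1.28 = 0.6836
  σ(Item 1,Item 4) = 0.62 × 1.09 × 0.88 = 0.5947
  σ(Item 2,Item 3) = 0.44 × 0.70 × 1.28 = 0.3942
  σ(Item 2,Item 4) = 0.30 × 0.70 × 0.88 = 0.1848
  σ(Item 3,Item 4) = 0.37 × 1.28 × 0.88 = 0.4168
σ²_T = Σσ²ᵢ + 2·Σσ_ij = 4.0909 + 2 × 2.6327 = 9.3563
α = (4/3)·(1 − 4.0909/9.3563) = 0.750

Cronbach's alpha = 0.750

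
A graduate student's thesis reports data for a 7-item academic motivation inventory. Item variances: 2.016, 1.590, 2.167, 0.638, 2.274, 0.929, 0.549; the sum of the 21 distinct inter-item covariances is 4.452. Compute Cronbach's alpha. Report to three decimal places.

α = 0.545

sum of item variances = 2.016 + 1.590 + 2.167 + 0.638 + 2.274 + 0.929 + 0.549 = 10.163
Sum of distinct covariances = 4.452
σ²_total = sum of item variances + 2·Σcov = 10.163 + 2 × 4.452 = 19.067
α = (7/6)·(1 − 10.163/19.067) = 0.545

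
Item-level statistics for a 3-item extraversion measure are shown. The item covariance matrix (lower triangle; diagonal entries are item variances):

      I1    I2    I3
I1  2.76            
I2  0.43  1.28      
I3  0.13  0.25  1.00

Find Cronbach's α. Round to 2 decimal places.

sum of item variances = 2.76 + 1.28 + 1.00 = 5.04
Sum of the distinct covariances = 0.81
Var(T) = 5.04 + 2 × 0.81 = 6.66
α = (k/(k−1))·(1 − sum of item variances/Var(T)) = (3/2)·(1 − 5.04/6.66) = 0.36

Cronbach's α = 0.36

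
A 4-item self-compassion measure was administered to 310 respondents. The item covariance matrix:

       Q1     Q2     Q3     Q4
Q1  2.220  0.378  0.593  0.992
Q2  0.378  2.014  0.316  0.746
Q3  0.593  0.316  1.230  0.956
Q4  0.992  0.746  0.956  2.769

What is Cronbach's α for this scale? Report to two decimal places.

Cronbach's α = 0.66

Σσ²ᵢ = 2.220 + 2.014 + 1.230 + 2.769 = 8.233
Σ_{i<j} σ_ij = 3.981
σ²_total = 8.233 + 2 × 3.981 = 16.195
α = (k/(k−1))·(1 − Σσ²ᵢ/σ²_total) = (4/3)·(1 − 8.233/16.195) = 0.66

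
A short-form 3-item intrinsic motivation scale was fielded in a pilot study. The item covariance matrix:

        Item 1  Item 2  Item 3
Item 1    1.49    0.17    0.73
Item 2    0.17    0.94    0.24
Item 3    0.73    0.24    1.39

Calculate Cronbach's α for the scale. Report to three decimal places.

Cronbach's α = 0.561

ΣVar(i) = 1.49 + 0.94 + 1.39 = 3.82
Sum of off-diagonal covariances = 1.14
σ²_total = 3.82 + 2 × 1.14 = 6.10
α = (k/(k−1))·(1 − ΣVar(i)/σ²_total) = (3/2)·(1 − 3.82/6.10) = 0.561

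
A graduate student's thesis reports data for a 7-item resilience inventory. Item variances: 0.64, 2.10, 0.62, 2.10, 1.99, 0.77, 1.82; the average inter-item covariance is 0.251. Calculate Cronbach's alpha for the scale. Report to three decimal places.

α = 0.598

ΣVar(i) = 0.64 + 2.10 + 0.62 + 2.10 + 1.99 + 0.77 + 1.82 = 10.04
Sum of the 21 distinct covariances = 21 × 0.251 = 5.271
total variance = ΣVar(i) + 2·Σcov = 10.04 + 2 × 5.271 = 20.582
α = (7/6)·(1 − 10.04/20.582) = 0.598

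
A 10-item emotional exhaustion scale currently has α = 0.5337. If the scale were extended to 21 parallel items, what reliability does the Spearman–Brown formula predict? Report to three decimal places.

predicted reliability = 0.706

Length factor m = 21/10 = 2.1000
α' = m·α / (1 + (m−1)·α)
   = 21/10 × 0.5337 / (1 + (21/10 − 1) × 0.5337)
   = 1.1208 / 1.5871 = 0.706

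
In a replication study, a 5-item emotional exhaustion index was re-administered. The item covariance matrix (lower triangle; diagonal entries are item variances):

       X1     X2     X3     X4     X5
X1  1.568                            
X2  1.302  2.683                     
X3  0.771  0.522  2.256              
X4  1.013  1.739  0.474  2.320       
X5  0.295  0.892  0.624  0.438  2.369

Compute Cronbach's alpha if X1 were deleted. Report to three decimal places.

α = 0.658

Remaining items: X2, X3, X4, X5 (k = 4).
Σσᵢ² = 2.683 + 2.256 + 2.320 + 2.369 = 9.628
σ²_total = 9.628 + 2 × 4.689 = 19.006
α (item deleted) = (4/3)·(1 − 9.628/19.006) = 0.658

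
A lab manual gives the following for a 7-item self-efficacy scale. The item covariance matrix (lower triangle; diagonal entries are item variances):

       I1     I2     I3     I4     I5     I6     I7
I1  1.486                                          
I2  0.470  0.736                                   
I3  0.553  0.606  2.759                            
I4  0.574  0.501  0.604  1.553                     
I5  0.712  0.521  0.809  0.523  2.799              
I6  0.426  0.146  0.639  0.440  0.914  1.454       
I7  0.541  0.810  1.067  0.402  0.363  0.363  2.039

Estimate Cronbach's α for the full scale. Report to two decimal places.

ΣVar(i) = 1.486 + 0.736 + 2.759 + 1.553 + 2.799 + 1.454 + 2.039 = 12.826
Σ_{i<j} σ_ij = 11.984
σ²_T = 12.826 + 2 × 11.984 = 36.794
α = (k/(k−1))·(1 − ΣVar(i)/σ²_T) = (7/6)·(1 − 12.826/36.794) = 0.76

Cronbach's α = 0.76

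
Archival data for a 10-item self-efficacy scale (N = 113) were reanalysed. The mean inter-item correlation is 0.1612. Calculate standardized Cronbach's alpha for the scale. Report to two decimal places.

α = 0.66

Standardized α = k·r̄ / (1 + (k−1)·r̄) = 10 × 0.1612 / (1 + 9 × 0.1612)
  = 1.6120 / 2.4508 = 0.66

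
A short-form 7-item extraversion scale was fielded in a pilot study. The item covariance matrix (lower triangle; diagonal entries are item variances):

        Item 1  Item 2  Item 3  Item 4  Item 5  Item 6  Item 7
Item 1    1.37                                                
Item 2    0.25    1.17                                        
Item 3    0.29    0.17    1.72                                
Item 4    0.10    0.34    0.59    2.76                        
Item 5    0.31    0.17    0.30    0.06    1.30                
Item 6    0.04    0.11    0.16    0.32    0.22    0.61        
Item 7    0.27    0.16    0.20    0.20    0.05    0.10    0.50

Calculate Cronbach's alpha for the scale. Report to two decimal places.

ΣVar(i) = 1.37 + 1.17 + 1.72 + 2.76 + 1.30 + 0.61 + 0.50 = 9.43
Sum of the distinct covariances = 4.41
σ²_total = 9.43 + 2 × 4.41 = 18.25
α = (k/(k−1))·(1 − ΣVar(i)/σ²_total) = (7/6)·(1 − 9.43/18.25) = 0.56

α = 0.56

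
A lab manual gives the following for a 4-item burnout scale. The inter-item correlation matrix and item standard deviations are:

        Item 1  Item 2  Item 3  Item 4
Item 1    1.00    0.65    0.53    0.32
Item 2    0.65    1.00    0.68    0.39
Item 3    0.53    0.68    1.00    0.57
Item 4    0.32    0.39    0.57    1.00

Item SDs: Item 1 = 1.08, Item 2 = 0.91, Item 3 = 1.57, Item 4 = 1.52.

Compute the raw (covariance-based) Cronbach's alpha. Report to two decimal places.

Σσ²ᵢ = 1.08² + 0.91² + 1.57² + 1.52² = 6.7698
Covariances σ_ij = r_ij · s_i · s_j:
  σ(Item 1,Item 2) = 0.65 × 1.08 × 0.91 = 0.6388
  σ(Item 1,Item 3) = 0.53 × 1.08 × 1.57 = 0.8987
  σ(Item 1,Item 4) = 0.32 × 1.08 × 1.52 = 0.5253
  σ(Item 2,Item 3) = 0.68 × 0.91 × 1.57 = 0.9715
  σ(Item 2,Item 4) = 0.39 × 0.91 × 1.52 = 0.5394
  σ(Item 3,Item 4) = 0.57 × 1.57 × 1.52 = 1.3602
σ²_T = Σσ²ᵢ + 2·Σσ_ij = 6.7698 + 2 × 4.9339 = 16.6376
α = (4/3)·(1 − 6.7698/16.6376) = 0.79

Cronbach's alpha = 0.79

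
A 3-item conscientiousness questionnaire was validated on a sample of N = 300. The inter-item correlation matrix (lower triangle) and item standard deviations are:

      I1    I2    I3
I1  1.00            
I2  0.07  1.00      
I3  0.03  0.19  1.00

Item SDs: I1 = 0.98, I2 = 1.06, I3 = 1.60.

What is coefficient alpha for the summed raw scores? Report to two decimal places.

α = 0.24

Σσ²ᵢ = 0.98² + 1.06² + 1.60² = 4.6440
Covariances σ_ij = r_ij · s_i · s_j:
  σ(I1,I2) = 0.07 × 0.98 × 1.06 = 0.0727
  σ(I1,I3) = 0.03 × 0.98 × 1.60 = 0.0470
  σ(I2,I3) = 0.19 × 1.06 × 1.60 = 0.3222
σ²_T = Σσ²ᵢ + 2·Σσ_ij = 4.6440 + 2 × 0.4419 = 5.5278
α = (3/2)·(1 − 4.6440/5.5278) = 0.24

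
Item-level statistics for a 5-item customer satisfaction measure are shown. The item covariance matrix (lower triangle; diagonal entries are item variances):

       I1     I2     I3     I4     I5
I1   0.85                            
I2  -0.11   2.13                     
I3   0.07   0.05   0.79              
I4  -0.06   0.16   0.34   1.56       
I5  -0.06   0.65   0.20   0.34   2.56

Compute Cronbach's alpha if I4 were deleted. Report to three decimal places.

Remaining items: I1, I2, I3, I5 (k = 4).
ΣVar(i) = 0.85 + 2.13 + 0.79 + 2.56 = 6.33
σ²_T = 6.33 + 2 × 0.80 = 7.93
α (item deleted) = (4/3)·(1 − 6.33/7.93) = 0.269

α = 0.269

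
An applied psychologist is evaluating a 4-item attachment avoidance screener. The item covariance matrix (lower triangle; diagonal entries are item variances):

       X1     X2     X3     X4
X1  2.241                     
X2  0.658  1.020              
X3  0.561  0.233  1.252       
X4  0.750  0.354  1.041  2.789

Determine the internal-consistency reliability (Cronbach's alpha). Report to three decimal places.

sum of item variances = 2.241 + 1.020 + 1.252 + 2.789 = 7.302
Sum of the distinct covariances = 3.597
Var(T) = 7.302 + 2 × 3.597 = 14.496
α = (k/(k−1))·(1 − sum of item variances/Var(T)) = (4/3)·(1 − 7.302/14.496) = 0.662

Cronbach's alpha = 0.662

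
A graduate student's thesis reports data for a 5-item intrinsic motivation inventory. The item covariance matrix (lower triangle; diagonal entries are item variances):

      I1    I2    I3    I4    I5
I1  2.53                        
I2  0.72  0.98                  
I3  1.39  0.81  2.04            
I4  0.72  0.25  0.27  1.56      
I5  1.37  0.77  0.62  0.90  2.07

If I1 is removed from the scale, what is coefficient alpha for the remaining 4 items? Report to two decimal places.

α = 0.69

Remaining items: I2, I3, I4, I5 (k = 4).
Σσ²ᵢ = 0.98 + 2.04 + 1.56 + 2.07 = 6.65
total variance = 6.65 + 2 × 3.62 = 13.89
α (item deleted) = (4/3)·(1 − 6.65/13.89) = 0.69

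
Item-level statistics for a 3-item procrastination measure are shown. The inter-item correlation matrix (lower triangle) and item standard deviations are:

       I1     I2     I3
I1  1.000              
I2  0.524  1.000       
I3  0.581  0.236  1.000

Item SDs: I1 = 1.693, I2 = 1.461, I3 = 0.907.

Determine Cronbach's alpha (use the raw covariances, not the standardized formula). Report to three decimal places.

Σσ²ᵢ = 1.693² + 1.461² + 0.907² = 5.8234
Covariances σ_ij = r_ij · s_i · s_j:
  σ(I1,I2) = 0.524 × 1.693 × 1.461 = 1.2961
  σ(I1,I3) = 0.581 × 1.693 × 0.907 = 0.8922
  σ(I2,I3) = 0.236 × 1.461 × 0.907 = 0.3127
σ²_T = Σσ²ᵢ + 2·Σσ_ij = 5.8234 + 2 × 2.5010 = 10.8254
α = (3/2)·(1 − 5.8234/10.8254) = 0.693

Cronbach's alpha = 0.693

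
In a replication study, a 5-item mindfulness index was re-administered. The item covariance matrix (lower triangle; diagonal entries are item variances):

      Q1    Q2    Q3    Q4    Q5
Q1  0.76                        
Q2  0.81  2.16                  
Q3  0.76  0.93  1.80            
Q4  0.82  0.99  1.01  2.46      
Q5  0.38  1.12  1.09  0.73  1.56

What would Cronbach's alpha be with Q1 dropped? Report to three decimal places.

Remaining items: Q2, Q3, Q4, Q5 (k = 4).
Σσᵢ² = 2.16 + 1.80 + 2.46 + 1.56 = 7.98
Var(T) = 7.98 + 2 × 5.87 = 19.72
α (item deleted) = (4/3)·(1 − 7.98/19.72) = 0.794

Cronbach's alpha = 0.794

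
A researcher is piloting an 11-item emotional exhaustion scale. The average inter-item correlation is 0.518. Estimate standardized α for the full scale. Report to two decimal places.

Standardized α = k·r̄ / (1 + (k−1)·r̄) = 11 × 0.518 / (1 + 10 × 0.518)
  = 5.6980 / 6.1800 = 0.92

α = 0.92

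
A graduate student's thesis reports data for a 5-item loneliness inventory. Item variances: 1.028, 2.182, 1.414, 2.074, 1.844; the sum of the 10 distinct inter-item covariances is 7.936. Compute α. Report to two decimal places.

Σσ²ᵢ = 1.028 + 2.182 + 1.414 + 2.074 + 1.844 = 8.542
Sum of distinct covariances = 7.936
total variance = Σσ²ᵢ + 2·Σcov = 8.542 + 2 × 7.936 = 24.414
α = (5/4)·(1 − 8.542/24.414) = 0.81

α = 0.81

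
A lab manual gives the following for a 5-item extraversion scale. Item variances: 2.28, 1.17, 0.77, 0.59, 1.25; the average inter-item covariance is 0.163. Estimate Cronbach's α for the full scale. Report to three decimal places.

Cronbach's α = 0.437

Σσᵢ² = 2.28 + 1.17 + 0.77 + 0.59 + 1.25 = 6.06
Sum of the 10 distinct covariances = 10 × 0.163 = 1.630
σ²_T = Σσᵢ² + 2·Σcov = 6.06 + 2 × 1.630 = 9.320
α = (5/4)·(1 − 6.06/9.320) = 0.437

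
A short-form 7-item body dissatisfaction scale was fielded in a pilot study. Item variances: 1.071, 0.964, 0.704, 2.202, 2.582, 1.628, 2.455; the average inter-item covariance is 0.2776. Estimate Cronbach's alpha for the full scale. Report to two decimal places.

Σσᵢ² = 1.071 + 0.964 + 0.704 + 2.202 + 2.582 + 1.628 + 2.455 = 11.606
Sum of the 21 distinct covariances = 21 × 0.2776 = 5.8296
total variance = Σσᵢ² + 2·Σcov = 11.606 + 2 × 5.8296 = 23.2652
α = (7/6)·(1 − 11.606/23.2652) = 0.58

α = 0.58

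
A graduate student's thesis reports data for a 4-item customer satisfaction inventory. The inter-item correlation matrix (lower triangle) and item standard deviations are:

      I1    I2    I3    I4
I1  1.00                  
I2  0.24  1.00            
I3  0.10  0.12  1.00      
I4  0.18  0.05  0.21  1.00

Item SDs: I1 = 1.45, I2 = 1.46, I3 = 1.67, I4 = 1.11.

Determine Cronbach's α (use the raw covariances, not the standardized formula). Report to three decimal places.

Cronbach's α = 0.405

Σσ²ᵢ = 1.45² + 1.46² + 1.67² + 1.11² = 8.2551
Covariances σ_ij = r_ij · s_i · s_j:
  σ(I1,I2) = 0.24 × 1.45 × 1.46 = 0.5081
  σ(I1,I3) = 0.10 × 1.45 × 1.67 = 0.2421
  σ(I1,I4) = 0.18 × 1.45 × 1.11 = 0.2897
  σ(I2,I3) = 0.12 × 1.46 × 1.67 = 0.2926
  σ(I2,I4) = 0.05 × 1.46 × 1.11 = 0.0810
  σ(I3,I4) = 0.21 × 1.67 × 1.11 = 0.3893
σ²_T = Σσ²ᵢ + 2·Σσ_ij = 8.2551 + 2 × 1.8028 = 11.8607
α = (4/3)·(1 − 8.2551/11.8607) = 0.405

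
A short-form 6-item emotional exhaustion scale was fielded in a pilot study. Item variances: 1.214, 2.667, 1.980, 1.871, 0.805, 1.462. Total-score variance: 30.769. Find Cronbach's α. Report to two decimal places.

Σσ²ᵢ = 1.214 + 2.667 + 1.980 + 1.871 + 0.805 + 1.462 = 9.999
α = (k/(k−1))·(1 − Σσ²ᵢ/σ²_total) = (6/5)·(1 − 9.999/30.769) = 0.81

Cronbach's α = 0.81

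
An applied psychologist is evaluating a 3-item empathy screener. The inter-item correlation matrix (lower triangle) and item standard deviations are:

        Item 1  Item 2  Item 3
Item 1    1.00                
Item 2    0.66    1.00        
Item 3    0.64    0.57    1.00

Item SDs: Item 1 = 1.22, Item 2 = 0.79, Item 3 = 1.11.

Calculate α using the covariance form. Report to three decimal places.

α = 0.817

Σσ²ᵢ = 1.22² + 0.79² + 1.11² = 3.3446
Covariances σ_ij = r_ij · s_i · s_j:
  σ(Item 1,Item 2) = 0.66 × 1.22 × 0.79 = 0.6361
  σ(Item 1,Item 3) = 0.64 × 1.22 × 1.11 = 0.8667
  σ(Item 2,Item 3) = 0.57 × 0.79 × 1.11 = 0.4998
σ²_T = Σσ²ᵢ + 2·Σσ_ij = 3.3446 + 2 × 2.0026 = 7.3498
α = (3/2)·(1 − 3.3446/7.3498) = 0.817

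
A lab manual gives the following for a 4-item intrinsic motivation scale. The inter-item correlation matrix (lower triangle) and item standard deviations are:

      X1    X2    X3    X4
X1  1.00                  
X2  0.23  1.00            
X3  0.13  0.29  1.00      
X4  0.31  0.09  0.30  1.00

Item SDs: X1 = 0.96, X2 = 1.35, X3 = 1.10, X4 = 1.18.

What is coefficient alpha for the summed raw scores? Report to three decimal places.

α = 0.528

Σσ²ᵢ = 0.96² + 1.35² + 1.10² + 1.18² = 5.3465
Covariances σ_ij = r_ij · s_i · s_j:
  σ(X1,X2) = 0.23 × 0.96 × 1.35 = 0.2981
  σ(X1,X3) = 0.13 × 0.96 × 1.10 = 0.1373
  σ(X1,X4) = 0.31 × 0.96 × 1.18 = 0.3512
  σ(X2,X3) = 0.29 × 1.35 × 1.10 = 0.4307
  σ(X2,X4) = 0.09 × 1.35 × 1.18 = 0.1434
  σ(X3,X4) = 0.30 × 1.10 × 1.18 = 0.3894
σ²_T = Σσ²ᵢ + 2·Σσ_ij = 5.3465 + 2 × 1.7501 = 8.8467
α = (4/3)·(1 − 5.3465/8.8467) = 0.528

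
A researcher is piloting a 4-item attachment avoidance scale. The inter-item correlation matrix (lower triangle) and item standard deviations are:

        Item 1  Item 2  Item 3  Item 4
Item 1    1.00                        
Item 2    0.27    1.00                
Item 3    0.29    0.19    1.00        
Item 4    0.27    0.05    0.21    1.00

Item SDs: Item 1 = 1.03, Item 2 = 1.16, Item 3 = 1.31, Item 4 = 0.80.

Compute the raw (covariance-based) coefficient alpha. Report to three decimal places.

α = 0.514

Σσ²ᵢ = 1.03² + 1.16² + 1.31² + 0.80² = 4.7626
Covariances σ_ij = r_ij · s_i · s_j:
  σ(Item 1,Item 2) = 0.27 × 1.03 × 1.16 = 0.3226
  σ(Item 1,Item 3) = 0.29 × 1.03 × 1.31 = 0.3913
  σ(Item 1,Item 4) = 0.27 × 1.03 × 0.80 = 0.2225
  σ(Item 2,Item 3) = 0.19 × 1.16 × 1.31 = 0.2887
  σ(Item 2,Item 4) = 0.05 × 1.16 × 0.80 = 0.0464
  σ(Item 3,Item 4) = 0.21 × 1.31 × 0.80 = 0.2201
σ²_T = Σσ²ᵢ + 2·Σσ_ij = 4.7626 + 2 × 1.4916 = 7.7458
α = (4/3)·(1 − 4.7626/7.7458) = 0.514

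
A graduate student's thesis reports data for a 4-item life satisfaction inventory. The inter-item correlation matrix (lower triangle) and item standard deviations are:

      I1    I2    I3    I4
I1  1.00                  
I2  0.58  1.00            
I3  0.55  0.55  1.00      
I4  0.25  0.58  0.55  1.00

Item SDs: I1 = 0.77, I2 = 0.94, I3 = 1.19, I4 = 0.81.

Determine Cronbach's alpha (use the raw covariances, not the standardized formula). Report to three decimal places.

α = 0.801

Σσ²ᵢ = 0.77² + 0.94² + 1.19² + 0.81² = 3.5487
Covariances σ_ij = r_ij · s_i · s_j:
  σ(I1,I2) = 0.58 × 0.77 × 0.94 = 0.4198
  σ(I1,I3) = 0.55 × 0.77 × 1.19 = 0.5040
  σ(I1,I4) = 0.25 × 0.77 × 0.81 = 0.1559
  σ(I2,I3) = 0.55 × 0.94 × 1.19 = 0.6152
  σ(I2,I4) = 0.58 × 0.94 × 0.81 = 0.4416
  σ(I3,I4) = 0.55 × 1.19 × 0.81 = 0.5301
σ²_T = Σσ²ᵢ + 2·Σσ_ij = 3.5487 + 2 × 2.6666 = 8.8819
α = (4/3)·(1 − 3.5487/8.8819) = 0.801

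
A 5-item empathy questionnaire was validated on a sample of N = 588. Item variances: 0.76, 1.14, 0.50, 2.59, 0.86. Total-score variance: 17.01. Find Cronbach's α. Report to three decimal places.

Σσ²ᵢ = 0.76 + 1.14 + 0.50 + 2.59 + 0.86 = 5.85
α = (k/(k−1))·(1 − Σσ²ᵢ/σ²_total) = (5/4)·(1 − 5.85/17.01) = 0.820

α = 0.820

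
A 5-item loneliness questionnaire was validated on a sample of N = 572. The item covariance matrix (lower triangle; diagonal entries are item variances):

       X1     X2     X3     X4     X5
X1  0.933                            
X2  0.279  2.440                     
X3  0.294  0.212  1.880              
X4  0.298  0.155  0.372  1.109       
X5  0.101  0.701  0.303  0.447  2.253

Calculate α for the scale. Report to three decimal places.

α = 0.529

Σσᵢ² = 0.933 + 2.440 + 1.880 + 1.109 + 2.253 = 8.615
Σ_{i<j} σ_ij = 3.162
Var(T) = 8.615 + 2 × 3.162 = 14.939
α = (k/(k−1))·(1 − Σσᵢ²/Var(T)) = (5/4)·(1 − 8.615/14.939) = 0.529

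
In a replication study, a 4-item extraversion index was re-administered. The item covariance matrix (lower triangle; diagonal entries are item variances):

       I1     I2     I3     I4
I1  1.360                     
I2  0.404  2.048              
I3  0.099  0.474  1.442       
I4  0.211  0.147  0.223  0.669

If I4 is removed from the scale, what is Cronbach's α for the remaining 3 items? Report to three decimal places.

Remaining items: I1, I2, I3 (k = 3).
ΣVar(i) = 1.360 + 2.048 + 1.442 = 4.850
Var(T) = 4.850 + 2 × 0.977 = 6.804
α (item deleted) = (3/2)·(1 − 4.850/6.804) = 0.431

α = 0.431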